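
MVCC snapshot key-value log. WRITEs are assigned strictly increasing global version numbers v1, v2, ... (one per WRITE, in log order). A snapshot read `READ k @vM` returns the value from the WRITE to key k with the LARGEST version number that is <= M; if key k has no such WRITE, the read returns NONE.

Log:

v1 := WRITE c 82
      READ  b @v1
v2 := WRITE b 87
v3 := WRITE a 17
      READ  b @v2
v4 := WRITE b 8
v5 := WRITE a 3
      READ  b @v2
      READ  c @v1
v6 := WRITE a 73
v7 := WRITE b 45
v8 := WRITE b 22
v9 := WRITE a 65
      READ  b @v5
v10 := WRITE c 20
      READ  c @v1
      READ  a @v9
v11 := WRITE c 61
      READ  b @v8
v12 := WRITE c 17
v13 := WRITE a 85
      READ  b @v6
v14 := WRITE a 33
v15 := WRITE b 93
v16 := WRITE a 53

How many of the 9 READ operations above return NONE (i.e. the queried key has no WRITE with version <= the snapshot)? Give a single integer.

v1: WRITE c=82  (c history now [(1, 82)])
READ b @v1: history=[] -> no version <= 1 -> NONE
v2: WRITE b=87  (b history now [(2, 87)])
v3: WRITE a=17  (a history now [(3, 17)])
READ b @v2: history=[(2, 87)] -> pick v2 -> 87
v4: WRITE b=8  (b history now [(2, 87), (4, 8)])
v5: WRITE a=3  (a history now [(3, 17), (5, 3)])
READ b @v2: history=[(2, 87), (4, 8)] -> pick v2 -> 87
READ c @v1: history=[(1, 82)] -> pick v1 -> 82
v6: WRITE a=73  (a history now [(3, 17), (5, 3), (6, 73)])
v7: WRITE b=45  (b history now [(2, 87), (4, 8), (7, 45)])
v8: WRITE b=22  (b history now [(2, 87), (4, 8), (7, 45), (8, 22)])
v9: WRITE a=65  (a history now [(3, 17), (5, 3), (6, 73), (9, 65)])
READ b @v5: history=[(2, 87), (4, 8), (7, 45), (8, 22)] -> pick v4 -> 8
v10: WRITE c=20  (c history now [(1, 82), (10, 20)])
READ c @v1: history=[(1, 82), (10, 20)] -> pick v1 -> 82
READ a @v9: history=[(3, 17), (5, 3), (6, 73), (9, 65)] -> pick v9 -> 65
v11: WRITE c=61  (c history now [(1, 82), (10, 20), (11, 61)])
READ b @v8: history=[(2, 87), (4, 8), (7, 45), (8, 22)] -> pick v8 -> 22
v12: WRITE c=17  (c history now [(1, 82), (10, 20), (11, 61), (12, 17)])
v13: WRITE a=85  (a history now [(3, 17), (5, 3), (6, 73), (9, 65), (13, 85)])
READ b @v6: history=[(2, 87), (4, 8), (7, 45), (8, 22)] -> pick v4 -> 8
v14: WRITE a=33  (a history now [(3, 17), (5, 3), (6, 73), (9, 65), (13, 85), (14, 33)])
v15: WRITE b=93  (b history now [(2, 87), (4, 8), (7, 45), (8, 22), (15, 93)])
v16: WRITE a=53  (a history now [(3, 17), (5, 3), (6, 73), (9, 65), (13, 85), (14, 33), (16, 53)])
Read results in order: ['NONE', '87', '87', '82', '8', '82', '65', '22', '8']
NONE count = 1

Answer: 1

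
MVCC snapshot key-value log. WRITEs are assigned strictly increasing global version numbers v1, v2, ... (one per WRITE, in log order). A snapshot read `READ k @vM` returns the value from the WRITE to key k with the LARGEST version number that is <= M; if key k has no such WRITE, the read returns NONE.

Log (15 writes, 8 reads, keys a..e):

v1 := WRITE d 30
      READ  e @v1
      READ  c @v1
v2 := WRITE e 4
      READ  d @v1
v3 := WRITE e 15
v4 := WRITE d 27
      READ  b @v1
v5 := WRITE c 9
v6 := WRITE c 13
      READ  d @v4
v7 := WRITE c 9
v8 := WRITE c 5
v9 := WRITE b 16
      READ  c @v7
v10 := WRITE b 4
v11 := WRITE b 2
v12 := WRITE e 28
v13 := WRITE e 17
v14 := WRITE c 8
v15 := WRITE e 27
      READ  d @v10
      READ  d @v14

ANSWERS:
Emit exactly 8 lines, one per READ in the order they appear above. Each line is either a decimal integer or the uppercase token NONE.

v1: WRITE d=30  (d history now [(1, 30)])
READ e @v1: history=[] -> no version <= 1 -> NONE
READ c @v1: history=[] -> no version <= 1 -> NONE
v2: WRITE e=4  (e history now [(2, 4)])
READ d @v1: history=[(1, 30)] -> pick v1 -> 30
v3: WRITE e=15  (e history now [(2, 4), (3, 15)])
v4: WRITE d=27  (d history now [(1, 30), (4, 27)])
READ b @v1: history=[] -> no version <= 1 -> NONE
v5: WRITE c=9  (c history now [(5, 9)])
v6: WRITE c=13  (c history now [(5, 9), (6, 13)])
READ d @v4: history=[(1, 30), (4, 27)] -> pick v4 -> 27
v7: WRITE c=9  (c history now [(5, 9), (6, 13), (7, 9)])
v8: WRITE c=5  (c history now [(5, 9), (6, 13), (7, 9), (8, 5)])
v9: WRITE b=16  (b history now [(9, 16)])
READ c @v7: history=[(5, 9), (6, 13), (7, 9), (8, 5)] -> pick v7 -> 9
v10: WRITE b=4  (b history now [(9, 16), (10, 4)])
v11: WRITE b=2  (b history now [(9, 16), (10, 4), (11, 2)])
v12: WRITE e=28  (e history now [(2, 4), (3, 15), (12, 28)])
v13: WRITE e=17  (e history now [(2, 4), (3, 15), (12, 28), (13, 17)])
v14: WRITE c=8  (c history now [(5, 9), (6, 13), (7, 9), (8, 5), (14, 8)])
v15: WRITE e=27  (e history now [(2, 4), (3, 15), (12, 28), (13, 17), (15, 27)])
READ d @v10: history=[(1, 30), (4, 27)] -> pick v4 -> 27
READ d @v14: history=[(1, 30), (4, 27)] -> pick v4 -> 27

Answer: NONE
NONE
30
NONE
27
9
27
27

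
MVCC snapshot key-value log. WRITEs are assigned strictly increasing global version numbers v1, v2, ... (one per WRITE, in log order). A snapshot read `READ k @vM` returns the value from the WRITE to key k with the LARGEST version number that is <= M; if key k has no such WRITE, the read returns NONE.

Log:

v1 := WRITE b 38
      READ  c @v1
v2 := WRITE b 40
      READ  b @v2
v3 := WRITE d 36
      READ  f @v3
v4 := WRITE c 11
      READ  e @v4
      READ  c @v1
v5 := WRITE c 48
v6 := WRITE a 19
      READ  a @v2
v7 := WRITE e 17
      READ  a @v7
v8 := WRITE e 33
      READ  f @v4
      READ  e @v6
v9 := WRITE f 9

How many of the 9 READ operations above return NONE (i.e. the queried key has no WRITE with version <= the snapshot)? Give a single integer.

Answer: 7

Derivation:
v1: WRITE b=38  (b history now [(1, 38)])
READ c @v1: history=[] -> no version <= 1 -> NONE
v2: WRITE b=40  (b history now [(1, 38), (2, 40)])
READ b @v2: history=[(1, 38), (2, 40)] -> pick v2 -> 40
v3: WRITE d=36  (d history now [(3, 36)])
READ f @v3: history=[] -> no version <= 3 -> NONE
v4: WRITE c=11  (c history now [(4, 11)])
READ e @v4: history=[] -> no version <= 4 -> NONE
READ c @v1: history=[(4, 11)] -> no version <= 1 -> NONE
v5: WRITE c=48  (c history now [(4, 11), (5, 48)])
v6: WRITE a=19  (a history now [(6, 19)])
READ a @v2: history=[(6, 19)] -> no version <= 2 -> NONE
v7: WRITE e=17  (e history now [(7, 17)])
READ a @v7: history=[(6, 19)] -> pick v6 -> 19
v8: WRITE e=33  (e history now [(7, 17), (8, 33)])
READ f @v4: history=[] -> no version <= 4 -> NONE
READ e @v6: history=[(7, 17), (8, 33)] -> no version <= 6 -> NONE
v9: WRITE f=9  (f history now [(9, 9)])
Read results in order: ['NONE', '40', 'NONE', 'NONE', 'NONE', 'NONE', '19', 'NONE', 'NONE']
NONE count = 7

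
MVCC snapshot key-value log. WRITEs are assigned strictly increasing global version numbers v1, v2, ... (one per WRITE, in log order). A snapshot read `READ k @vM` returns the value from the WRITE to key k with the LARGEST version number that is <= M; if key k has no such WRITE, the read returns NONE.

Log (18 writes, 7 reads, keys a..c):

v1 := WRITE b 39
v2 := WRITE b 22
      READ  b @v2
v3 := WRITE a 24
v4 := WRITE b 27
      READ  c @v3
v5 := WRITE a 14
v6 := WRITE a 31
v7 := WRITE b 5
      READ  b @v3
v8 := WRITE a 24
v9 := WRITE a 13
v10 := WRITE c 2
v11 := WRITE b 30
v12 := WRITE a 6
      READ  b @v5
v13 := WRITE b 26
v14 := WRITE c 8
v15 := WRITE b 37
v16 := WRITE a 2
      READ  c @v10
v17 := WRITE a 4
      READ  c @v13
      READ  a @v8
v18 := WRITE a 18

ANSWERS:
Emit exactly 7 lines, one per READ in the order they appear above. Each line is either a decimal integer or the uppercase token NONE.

Answer: 22
NONE
22
27
2
2
24

Derivation:
v1: WRITE b=39  (b history now [(1, 39)])
v2: WRITE b=22  (b history now [(1, 39), (2, 22)])
READ b @v2: history=[(1, 39), (2, 22)] -> pick v2 -> 22
v3: WRITE a=24  (a history now [(3, 24)])
v4: WRITE b=27  (b history now [(1, 39), (2, 22), (4, 27)])
READ c @v3: history=[] -> no version <= 3 -> NONE
v5: WRITE a=14  (a history now [(3, 24), (5, 14)])
v6: WRITE a=31  (a history now [(3, 24), (5, 14), (6, 31)])
v7: WRITE b=5  (b history now [(1, 39), (2, 22), (4, 27), (7, 5)])
READ b @v3: history=[(1, 39), (2, 22), (4, 27), (7, 5)] -> pick v2 -> 22
v8: WRITE a=24  (a history now [(3, 24), (5, 14), (6, 31), (8, 24)])
v9: WRITE a=13  (a history now [(3, 24), (5, 14), (6, 31), (8, 24), (9, 13)])
v10: WRITE c=2  (c history now [(10, 2)])
v11: WRITE b=30  (b history now [(1, 39), (2, 22), (4, 27), (7, 5), (11, 30)])
v12: WRITE a=6  (a history now [(3, 24), (5, 14), (6, 31), (8, 24), (9, 13), (12, 6)])
READ b @v5: history=[(1, 39), (2, 22), (4, 27), (7, 5), (11, 30)] -> pick v4 -> 27
v13: WRITE b=26  (b history now [(1, 39), (2, 22), (4, 27), (7, 5), (11, 30), (13, 26)])
v14: WRITE c=8  (c history now [(10, 2), (14, 8)])
v15: WRITE b=37  (b history now [(1, 39), (2, 22), (4, 27), (7, 5), (11, 30), (13, 26), (15, 37)])
v16: WRITE a=2  (a history now [(3, 24), (5, 14), (6, 31), (8, 24), (9, 13), (12, 6), (16, 2)])
READ c @v10: history=[(10, 2), (14, 8)] -> pick v10 -> 2
v17: WRITE a=4  (a history now [(3, 24), (5, 14), (6, 31), (8, 24), (9, 13), (12, 6), (16, 2), (17, 4)])
READ c @v13: history=[(10, 2), (14, 8)] -> pick v10 -> 2
READ a @v8: history=[(3, 24), (5, 14), (6, 31), (8, 24), (9, 13), (12, 6), (16, 2), (17, 4)] -> pick v8 -> 24
v18: WRITE a=18  (a history now [(3, 24), (5, 14), (6, 31), (8, 24), (9, 13), (12, 6), (16, 2), (17, 4), (18, 18)])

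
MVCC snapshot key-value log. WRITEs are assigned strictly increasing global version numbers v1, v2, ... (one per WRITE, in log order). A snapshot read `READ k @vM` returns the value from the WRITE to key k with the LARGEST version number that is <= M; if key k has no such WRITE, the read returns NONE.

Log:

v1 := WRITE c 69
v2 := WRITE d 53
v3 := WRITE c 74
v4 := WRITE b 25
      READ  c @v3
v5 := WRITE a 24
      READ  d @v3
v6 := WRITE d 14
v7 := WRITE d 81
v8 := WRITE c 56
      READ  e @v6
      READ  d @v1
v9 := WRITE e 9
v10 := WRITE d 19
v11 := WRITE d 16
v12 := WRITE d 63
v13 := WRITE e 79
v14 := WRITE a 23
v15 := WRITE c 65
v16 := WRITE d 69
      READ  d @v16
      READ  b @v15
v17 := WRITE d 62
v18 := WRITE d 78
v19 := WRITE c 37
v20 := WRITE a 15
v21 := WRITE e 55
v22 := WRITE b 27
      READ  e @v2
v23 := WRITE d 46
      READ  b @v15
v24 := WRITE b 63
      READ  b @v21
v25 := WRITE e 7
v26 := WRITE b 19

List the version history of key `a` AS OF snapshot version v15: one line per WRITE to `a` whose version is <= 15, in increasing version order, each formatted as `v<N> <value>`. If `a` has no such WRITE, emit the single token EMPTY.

Scan writes for key=a with version <= 15:
  v1 WRITE c 69 -> skip
  v2 WRITE d 53 -> skip
  v3 WRITE c 74 -> skip
  v4 WRITE b 25 -> skip
  v5 WRITE a 24 -> keep
  v6 WRITE d 14 -> skip
  v7 WRITE d 81 -> skip
  v8 WRITE c 56 -> skip
  v9 WRITE e 9 -> skip
  v10 WRITE d 19 -> skip
  v11 WRITE d 16 -> skip
  v12 WRITE d 63 -> skip
  v13 WRITE e 79 -> skip
  v14 WRITE a 23 -> keep
  v15 WRITE c 65 -> skip
  v16 WRITE d 69 -> skip
  v17 WRITE d 62 -> skip
  v18 WRITE d 78 -> skip
  v19 WRITE c 37 -> skip
  v20 WRITE a 15 -> drop (> snap)
  v21 WRITE e 55 -> skip
  v22 WRITE b 27 -> skip
  v23 WRITE d 46 -> skip
  v24 WRITE b 63 -> skip
  v25 WRITE e 7 -> skip
  v26 WRITE b 19 -> skip
Collected: [(5, 24), (14, 23)]

Answer: v5 24
v14 23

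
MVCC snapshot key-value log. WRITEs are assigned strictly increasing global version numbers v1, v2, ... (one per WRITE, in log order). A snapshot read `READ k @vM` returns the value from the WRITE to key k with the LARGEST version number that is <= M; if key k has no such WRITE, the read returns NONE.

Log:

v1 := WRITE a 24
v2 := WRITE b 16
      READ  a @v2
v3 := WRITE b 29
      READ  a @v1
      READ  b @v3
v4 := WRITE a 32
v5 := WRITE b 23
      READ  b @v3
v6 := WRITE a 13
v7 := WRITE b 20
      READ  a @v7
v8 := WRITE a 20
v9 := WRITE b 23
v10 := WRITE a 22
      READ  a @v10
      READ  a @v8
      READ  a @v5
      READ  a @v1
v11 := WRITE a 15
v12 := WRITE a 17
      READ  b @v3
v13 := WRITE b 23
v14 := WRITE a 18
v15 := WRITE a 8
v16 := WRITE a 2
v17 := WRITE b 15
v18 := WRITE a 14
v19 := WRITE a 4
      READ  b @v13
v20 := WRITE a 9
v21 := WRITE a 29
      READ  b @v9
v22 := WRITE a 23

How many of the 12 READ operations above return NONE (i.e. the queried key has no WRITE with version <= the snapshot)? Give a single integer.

v1: WRITE a=24  (a history now [(1, 24)])
v2: WRITE b=16  (b history now [(2, 16)])
READ a @v2: history=[(1, 24)] -> pick v1 -> 24
v3: WRITE b=29  (b history now [(2, 16), (3, 29)])
READ a @v1: history=[(1, 24)] -> pick v1 -> 24
READ b @v3: history=[(2, 16), (3, 29)] -> pick v3 -> 29
v4: WRITE a=32  (a history now [(1, 24), (4, 32)])
v5: WRITE b=23  (b history now [(2, 16), (3, 29), (5, 23)])
READ b @v3: history=[(2, 16), (3, 29), (5, 23)] -> pick v3 -> 29
v6: WRITE a=13  (a history now [(1, 24), (4, 32), (6, 13)])
v7: WRITE b=20  (b history now [(2, 16), (3, 29), (5, 23), (7, 20)])
READ a @v7: history=[(1, 24), (4, 32), (6, 13)] -> pick v6 -> 13
v8: WRITE a=20  (a history now [(1, 24), (4, 32), (6, 13), (8, 20)])
v9: WRITE b=23  (b history now [(2, 16), (3, 29), (5, 23), (7, 20), (9, 23)])
v10: WRITE a=22  (a history now [(1, 24), (4, 32), (6, 13), (8, 20), (10, 22)])
READ a @v10: history=[(1, 24), (4, 32), (6, 13), (8, 20), (10, 22)] -> pick v10 -> 22
READ a @v8: history=[(1, 24), (4, 32), (6, 13), (8, 20), (10, 22)] -> pick v8 -> 20
READ a @v5: history=[(1, 24), (4, 32), (6, 13), (8, 20), (10, 22)] -> pick v4 -> 32
READ a @v1: history=[(1, 24), (4, 32), (6, 13), (8, 20), (10, 22)] -> pick v1 -> 24
v11: WRITE a=15  (a history now [(1, 24), (4, 32), (6, 13), (8, 20), (10, 22), (11, 15)])
v12: WRITE a=17  (a history now [(1, 24), (4, 32), (6, 13), (8, 20), (10, 22), (11, 15), (12, 17)])
READ b @v3: history=[(2, 16), (3, 29), (5, 23), (7, 20), (9, 23)] -> pick v3 -> 29
v13: WRITE b=23  (b history now [(2, 16), (3, 29), (5, 23), (7, 20), (9, 23), (13, 23)])
v14: WRITE a=18  (a history now [(1, 24), (4, 32), (6, 13), (8, 20), (10, 22), (11, 15), (12, 17), (14, 18)])
v15: WRITE a=8  (a history now [(1, 24), (4, 32), (6, 13), (8, 20), (10, 22), (11, 15), (12, 17), (14, 18), (15, 8)])
v16: WRITE a=2  (a history now [(1, 24), (4, 32), (6, 13), (8, 20), (10, 22), (11, 15), (12, 17), (14, 18), (15, 8), (16, 2)])
v17: WRITE b=15  (b history now [(2, 16), (3, 29), (5, 23), (7, 20), (9, 23), (13, 23), (17, 15)])
v18: WRITE a=14  (a history now [(1, 24), (4, 32), (6, 13), (8, 20), (10, 22), (11, 15), (12, 17), (14, 18), (15, 8), (16, 2), (18, 14)])
v19: WRITE a=4  (a history now [(1, 24), (4, 32), (6, 13), (8, 20), (10, 22), (11, 15), (12, 17), (14, 18), (15, 8), (16, 2), (18, 14), (19, 4)])
READ b @v13: history=[(2, 16), (3, 29), (5, 23), (7, 20), (9, 23), (13, 23), (17, 15)] -> pick v13 -> 23
v20: WRITE a=9  (a history now [(1, 24), (4, 32), (6, 13), (8, 20), (10, 22), (11, 15), (12, 17), (14, 18), (15, 8), (16, 2), (18, 14), (19, 4), (20, 9)])
v21: WRITE a=29  (a history now [(1, 24), (4, 32), (6, 13), (8, 20), (10, 22), (11, 15), (12, 17), (14, 18), (15, 8), (16, 2), (18, 14), (19, 4), (20, 9), (21, 29)])
READ b @v9: history=[(2, 16), (3, 29), (5, 23), (7, 20), (9, 23), (13, 23), (17, 15)] -> pick v9 -> 23
v22: WRITE a=23  (a history now [(1, 24), (4, 32), (6, 13), (8, 20), (10, 22), (11, 15), (12, 17), (14, 18), (15, 8), (16, 2), (18, 14), (19, 4), (20, 9), (21, 29), (22, 23)])
Read results in order: ['24', '24', '29', '29', '13', '22', '20', '32', '24', '29', '23', '23']
NONE count = 0

Answer: 0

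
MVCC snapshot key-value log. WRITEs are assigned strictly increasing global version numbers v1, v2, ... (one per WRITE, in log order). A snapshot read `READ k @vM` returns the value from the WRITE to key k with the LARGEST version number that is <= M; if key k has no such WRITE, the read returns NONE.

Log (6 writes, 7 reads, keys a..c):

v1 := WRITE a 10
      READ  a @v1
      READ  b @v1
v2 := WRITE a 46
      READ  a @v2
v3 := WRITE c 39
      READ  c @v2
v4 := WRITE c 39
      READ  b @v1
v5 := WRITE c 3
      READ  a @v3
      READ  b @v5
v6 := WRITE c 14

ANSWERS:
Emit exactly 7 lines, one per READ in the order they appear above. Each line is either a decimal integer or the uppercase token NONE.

v1: WRITE a=10  (a history now [(1, 10)])
READ a @v1: history=[(1, 10)] -> pick v1 -> 10
READ b @v1: history=[] -> no version <= 1 -> NONE
v2: WRITE a=46  (a history now [(1, 10), (2, 46)])
READ a @v2: history=[(1, 10), (2, 46)] -> pick v2 -> 46
v3: WRITE c=39  (c history now [(3, 39)])
READ c @v2: history=[(3, 39)] -> no version <= 2 -> NONE
v4: WRITE c=39  (c history now [(3, 39), (4, 39)])
READ b @v1: history=[] -> no version <= 1 -> NONE
v5: WRITE c=3  (c history now [(3, 39), (4, 39), (5, 3)])
READ a @v3: history=[(1, 10), (2, 46)] -> pick v2 -> 46
READ b @v5: history=[] -> no version <= 5 -> NONE
v6: WRITE c=14  (c history now [(3, 39), (4, 39), (5, 3), (6, 14)])

Answer: 10
NONE
46
NONE
NONE
46
NONE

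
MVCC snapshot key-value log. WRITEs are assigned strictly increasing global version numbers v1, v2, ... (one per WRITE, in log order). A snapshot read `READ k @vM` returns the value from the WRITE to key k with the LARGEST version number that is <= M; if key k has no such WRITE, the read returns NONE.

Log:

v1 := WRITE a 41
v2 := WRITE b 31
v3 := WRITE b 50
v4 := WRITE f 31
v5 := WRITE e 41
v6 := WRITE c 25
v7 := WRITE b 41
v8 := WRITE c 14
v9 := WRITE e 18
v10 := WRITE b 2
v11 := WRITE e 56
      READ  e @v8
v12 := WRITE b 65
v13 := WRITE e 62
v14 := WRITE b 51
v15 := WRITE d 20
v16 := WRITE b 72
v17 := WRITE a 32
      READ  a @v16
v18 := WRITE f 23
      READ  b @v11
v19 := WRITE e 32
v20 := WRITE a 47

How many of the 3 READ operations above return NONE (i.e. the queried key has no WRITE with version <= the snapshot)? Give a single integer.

Answer: 0

Derivation:
v1: WRITE a=41  (a history now [(1, 41)])
v2: WRITE b=31  (b history now [(2, 31)])
v3: WRITE b=50  (b history now [(2, 31), (3, 50)])
v4: WRITE f=31  (f history now [(4, 31)])
v5: WRITE e=41  (e history now [(5, 41)])
v6: WRITE c=25  (c history now [(6, 25)])
v7: WRITE b=41  (b history now [(2, 31), (3, 50), (7, 41)])
v8: WRITE c=14  (c history now [(6, 25), (8, 14)])
v9: WRITE e=18  (e history now [(5, 41), (9, 18)])
v10: WRITE b=2  (b history now [(2, 31), (3, 50), (7, 41), (10, 2)])
v11: WRITE e=56  (e history now [(5, 41), (9, 18), (11, 56)])
READ e @v8: history=[(5, 41), (9, 18), (11, 56)] -> pick v5 -> 41
v12: WRITE b=65  (b history now [(2, 31), (3, 50), (7, 41), (10, 2), (12, 65)])
v13: WRITE e=62  (e history now [(5, 41), (9, 18), (11, 56), (13, 62)])
v14: WRITE b=51  (b history now [(2, 31), (3, 50), (7, 41), (10, 2), (12, 65), (14, 51)])
v15: WRITE d=20  (d history now [(15, 20)])
v16: WRITE b=72  (b history now [(2, 31), (3, 50), (7, 41), (10, 2), (12, 65), (14, 51), (16, 72)])
v17: WRITE a=32  (a history now [(1, 41), (17, 32)])
READ a @v16: history=[(1, 41), (17, 32)] -> pick v1 -> 41
v18: WRITE f=23  (f history now [(4, 31), (18, 23)])
READ b @v11: history=[(2, 31), (3, 50), (7, 41), (10, 2), (12, 65), (14, 51), (16, 72)] -> pick v10 -> 2
v19: WRITE e=32  (e history now [(5, 41), (9, 18), (11, 56), (13, 62), (19, 32)])
v20: WRITE a=47  (a history now [(1, 41), (17, 32), (20, 47)])
Read results in order: ['41', '41', '2']
NONE count = 0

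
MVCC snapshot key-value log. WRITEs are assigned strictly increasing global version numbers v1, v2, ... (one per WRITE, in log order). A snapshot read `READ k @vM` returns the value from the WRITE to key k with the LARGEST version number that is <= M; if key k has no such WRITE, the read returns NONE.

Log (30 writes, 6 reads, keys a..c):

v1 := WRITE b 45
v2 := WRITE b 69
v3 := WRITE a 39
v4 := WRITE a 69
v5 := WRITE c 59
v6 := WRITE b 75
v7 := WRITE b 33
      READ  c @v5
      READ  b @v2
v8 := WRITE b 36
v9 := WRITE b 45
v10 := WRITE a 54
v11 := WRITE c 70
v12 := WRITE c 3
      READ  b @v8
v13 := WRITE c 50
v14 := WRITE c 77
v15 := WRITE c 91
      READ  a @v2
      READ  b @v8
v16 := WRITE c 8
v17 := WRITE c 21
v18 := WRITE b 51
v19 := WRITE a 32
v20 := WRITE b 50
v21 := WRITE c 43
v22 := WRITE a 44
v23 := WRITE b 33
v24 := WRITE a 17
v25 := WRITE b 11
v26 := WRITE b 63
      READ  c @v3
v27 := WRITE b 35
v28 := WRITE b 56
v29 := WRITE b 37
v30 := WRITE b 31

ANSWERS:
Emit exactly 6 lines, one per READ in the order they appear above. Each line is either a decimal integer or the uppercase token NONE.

v1: WRITE b=45  (b history now [(1, 45)])
v2: WRITE b=69  (b history now [(1, 45), (2, 69)])
v3: WRITE a=39  (a history now [(3, 39)])
v4: WRITE a=69  (a history now [(3, 39), (4, 69)])
v5: WRITE c=59  (c history now [(5, 59)])
v6: WRITE b=75  (b history now [(1, 45), (2, 69), (6, 75)])
v7: WRITE b=33  (b history now [(1, 45), (2, 69), (6, 75), (7, 33)])
READ c @v5: history=[(5, 59)] -> pick v5 -> 59
READ b @v2: history=[(1, 45), (2, 69), (6, 75), (7, 33)] -> pick v2 -> 69
v8: WRITE b=36  (b history now [(1, 45), (2, 69), (6, 75), (7, 33), (8, 36)])
v9: WRITE b=45  (b history now [(1, 45), (2, 69), (6, 75), (7, 33), (8, 36), (9, 45)])
v10: WRITE a=54  (a history now [(3, 39), (4, 69), (10, 54)])
v11: WRITE c=70  (c history now [(5, 59), (11, 70)])
v12: WRITE c=3  (c history now [(5, 59), (11, 70), (12, 3)])
READ b @v8: history=[(1, 45), (2, 69), (6, 75), (7, 33), (8, 36), (9, 45)] -> pick v8 -> 36
v13: WRITE c=50  (c history now [(5, 59), (11, 70), (12, 3), (13, 50)])
v14: WRITE c=77  (c history now [(5, 59), (11, 70), (12, 3), (13, 50), (14, 77)])
v15: WRITE c=91  (c history now [(5, 59), (11, 70), (12, 3), (13, 50), (14, 77), (15, 91)])
READ a @v2: history=[(3, 39), (4, 69), (10, 54)] -> no version <= 2 -> NONE
READ b @v8: history=[(1, 45), (2, 69), (6, 75), (7, 33), (8, 36), (9, 45)] -> pick v8 -> 36
v16: WRITE c=8  (c history now [(5, 59), (11, 70), (12, 3), (13, 50), (14, 77), (15, 91), (16, 8)])
v17: WRITE c=21  (c history now [(5, 59), (11, 70), (12, 3), (13, 50), (14, 77), (15, 91), (16, 8), (17, 21)])
v18: WRITE b=51  (b history now [(1, 45), (2, 69), (6, 75), (7, 33), (8, 36), (9, 45), (18, 51)])
v19: WRITE a=32  (a history now [(3, 39), (4, 69), (10, 54), (19, 32)])
v20: WRITE b=50  (b history now [(1, 45), (2, 69), (6, 75), (7, 33), (8, 36), (9, 45), (18, 51), (20, 50)])
v21: WRITE c=43  (c history now [(5, 59), (11, 70), (12, 3), (13, 50), (14, 77), (15, 91), (16, 8), (17, 21), (21, 43)])
v22: WRITE a=44  (a history now [(3, 39), (4, 69), (10, 54), (19, 32), (22, 44)])
v23: WRITE b=33  (b history now [(1, 45), (2, 69), (6, 75), (7, 33), (8, 36), (9, 45), (18, 51), (20, 50), (23, 33)])
v24: WRITE a=17  (a history now [(3, 39), (4, 69), (10, 54), (19, 32), (22, 44), (24, 17)])
v25: WRITE b=11  (b history now [(1, 45), (2, 69), (6, 75), (7, 33), (8, 36), (9, 45), (18, 51), (20, 50), (23, 33), (25, 11)])
v26: WRITE b=63  (b history now [(1, 45), (2, 69), (6, 75), (7, 33), (8, 36), (9, 45), (18, 51), (20, 50), (23, 33), (25, 11), (26, 63)])
READ c @v3: history=[(5, 59), (11, 70), (12, 3), (13, 50), (14, 77), (15, 91), (16, 8), (17, 21), (21, 43)] -> no version <= 3 -> NONE
v27: WRITE b=35  (b history now [(1, 45), (2, 69), (6, 75), (7, 33), (8, 36), (9, 45), (18, 51), (20, 50), (23, 33), (25, 11), (26, 63), (27, 35)])
v28: WRITE b=56  (b history now [(1, 45), (2, 69), (6, 75), (7, 33), (8, 36), (9, 45), (18, 51), (20, 50), (23, 33), (25, 11), (26, 63), (27, 35), (28, 56)])
v29: WRITE b=37  (b history now [(1, 45), (2, 69), (6, 75), (7, 33), (8, 36), (9, 45), (18, 51), (20, 50), (23, 33), (25, 11), (26, 63), (27, 35), (28, 56), (29, 37)])
v30: WRITE b=31  (b history now [(1, 45), (2, 69), (6, 75), (7, 33), (8, 36), (9, 45), (18, 51), (20, 50), (23, 33), (25, 11), (26, 63), (27, 35), (28, 56), (29, 37), (30, 31)])

Answer: 59
69
36
NONE
36
NONE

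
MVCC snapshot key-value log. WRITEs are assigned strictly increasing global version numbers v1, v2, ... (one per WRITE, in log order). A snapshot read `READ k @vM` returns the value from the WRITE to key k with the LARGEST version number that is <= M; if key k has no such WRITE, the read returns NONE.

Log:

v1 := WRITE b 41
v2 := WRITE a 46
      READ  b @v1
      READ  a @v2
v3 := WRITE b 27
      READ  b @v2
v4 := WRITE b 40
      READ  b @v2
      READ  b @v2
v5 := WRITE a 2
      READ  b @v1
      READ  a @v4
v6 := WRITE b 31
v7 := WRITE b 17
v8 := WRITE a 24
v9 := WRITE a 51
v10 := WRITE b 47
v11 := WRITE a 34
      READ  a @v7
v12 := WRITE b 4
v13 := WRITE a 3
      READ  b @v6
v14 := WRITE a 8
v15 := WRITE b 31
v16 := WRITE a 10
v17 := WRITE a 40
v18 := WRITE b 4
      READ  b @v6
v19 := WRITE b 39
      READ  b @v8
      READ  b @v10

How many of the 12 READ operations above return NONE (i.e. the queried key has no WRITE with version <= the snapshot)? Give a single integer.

Answer: 0

Derivation:
v1: WRITE b=41  (b history now [(1, 41)])
v2: WRITE a=46  (a history now [(2, 46)])
READ b @v1: history=[(1, 41)] -> pick v1 -> 41
READ a @v2: history=[(2, 46)] -> pick v2 -> 46
v3: WRITE b=27  (b history now [(1, 41), (3, 27)])
READ b @v2: history=[(1, 41), (3, 27)] -> pick v1 -> 41
v4: WRITE b=40  (b history now [(1, 41), (3, 27), (4, 40)])
READ b @v2: history=[(1, 41), (3, 27), (4, 40)] -> pick v1 -> 41
READ b @v2: history=[(1, 41), (3, 27), (4, 40)] -> pick v1 -> 41
v5: WRITE a=2  (a history now [(2, 46), (5, 2)])
READ b @v1: history=[(1, 41), (3, 27), (4, 40)] -> pick v1 -> 41
READ a @v4: history=[(2, 46), (5, 2)] -> pick v2 -> 46
v6: WRITE b=31  (b history now [(1, 41), (3, 27), (4, 40), (6, 31)])
v7: WRITE b=17  (b history now [(1, 41), (3, 27), (4, 40), (6, 31), (7, 17)])
v8: WRITE a=24  (a history now [(2, 46), (5, 2), (8, 24)])
v9: WRITE a=51  (a history now [(2, 46), (5, 2), (8, 24), (9, 51)])
v10: WRITE b=47  (b history now [(1, 41), (3, 27), (4, 40), (6, 31), (7, 17), (10, 47)])
v11: WRITE a=34  (a history now [(2, 46), (5, 2), (8, 24), (9, 51), (11, 34)])
READ a @v7: history=[(2, 46), (5, 2), (8, 24), (9, 51), (11, 34)] -> pick v5 -> 2
v12: WRITE b=4  (b history now [(1, 41), (3, 27), (4, 40), (6, 31), (7, 17), (10, 47), (12, 4)])
v13: WRITE a=3  (a history now [(2, 46), (5, 2), (8, 24), (9, 51), (11, 34), (13, 3)])
READ b @v6: history=[(1, 41), (3, 27), (4, 40), (6, 31), (7, 17), (10, 47), (12, 4)] -> pick v6 -> 31
v14: WRITE a=8  (a history now [(2, 46), (5, 2), (8, 24), (9, 51), (11, 34), (13, 3), (14, 8)])
v15: WRITE b=31  (b history now [(1, 41), (3, 27), (4, 40), (6, 31), (7, 17), (10, 47), (12, 4), (15, 31)])
v16: WRITE a=10  (a history now [(2, 46), (5, 2), (8, 24), (9, 51), (11, 34), (13, 3), (14, 8), (16, 10)])
v17: WRITE a=40  (a history now [(2, 46), (5, 2), (8, 24), (9, 51), (11, 34), (13, 3), (14, 8), (16, 10), (17, 40)])
v18: WRITE b=4  (b history now [(1, 41), (3, 27), (4, 40), (6, 31), (7, 17), (10, 47), (12, 4), (15, 31), (18, 4)])
READ b @v6: history=[(1, 41), (3, 27), (4, 40), (6, 31), (7, 17), (10, 47), (12, 4), (15, 31), (18, 4)] -> pick v6 -> 31
v19: WRITE b=39  (b history now [(1, 41), (3, 27), (4, 40), (6, 31), (7, 17), (10, 47), (12, 4), (15, 31), (18, 4), (19, 39)])
READ b @v8: history=[(1, 41), (3, 27), (4, 40), (6, 31), (7, 17), (10, 47), (12, 4), (15, 31), (18, 4), (19, 39)] -> pick v7 -> 17
READ b @v10: history=[(1, 41), (3, 27), (4, 40), (6, 31), (7, 17), (10, 47), (12, 4), (15, 31), (18, 4), (19, 39)] -> pick v10 -> 47
Read results in order: ['41', '46', '41', '41', '41', '41', '46', '2', '31', '31', '17', '47']
NONE count = 0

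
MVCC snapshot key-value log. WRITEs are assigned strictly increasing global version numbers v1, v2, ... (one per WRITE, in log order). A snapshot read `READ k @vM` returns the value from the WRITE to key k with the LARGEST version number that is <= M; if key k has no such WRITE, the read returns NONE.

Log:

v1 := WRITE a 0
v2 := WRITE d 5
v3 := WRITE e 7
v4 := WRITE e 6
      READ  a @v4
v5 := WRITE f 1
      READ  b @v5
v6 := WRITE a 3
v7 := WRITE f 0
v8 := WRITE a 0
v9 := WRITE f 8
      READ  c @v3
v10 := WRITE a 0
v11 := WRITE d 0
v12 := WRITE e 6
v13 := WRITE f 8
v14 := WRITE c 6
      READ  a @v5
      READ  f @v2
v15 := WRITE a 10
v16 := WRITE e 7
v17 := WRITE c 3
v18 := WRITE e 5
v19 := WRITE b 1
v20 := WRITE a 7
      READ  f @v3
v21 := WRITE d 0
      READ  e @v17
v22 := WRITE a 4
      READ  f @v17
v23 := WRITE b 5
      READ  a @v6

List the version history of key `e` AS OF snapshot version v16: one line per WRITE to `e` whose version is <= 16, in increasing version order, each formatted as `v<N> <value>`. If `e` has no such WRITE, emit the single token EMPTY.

Scan writes for key=e with version <= 16:
  v1 WRITE a 0 -> skip
  v2 WRITE d 5 -> skip
  v3 WRITE e 7 -> keep
  v4 WRITE e 6 -> keep
  v5 WRITE f 1 -> skip
  v6 WRITE a 3 -> skip
  v7 WRITE f 0 -> skip
  v8 WRITE a 0 -> skip
  v9 WRITE f 8 -> skip
  v10 WRITE a 0 -> skip
  v11 WRITE d 0 -> skip
  v12 WRITE e 6 -> keep
  v13 WRITE f 8 -> skip
  v14 WRITE c 6 -> skip
  v15 WRITE a 10 -> skip
  v16 WRITE e 7 -> keep
  v17 WRITE c 3 -> skip
  v18 WRITE e 5 -> drop (> snap)
  v19 WRITE b 1 -> skip
  v20 WRITE a 7 -> skip
  v21 WRITE d 0 -> skip
  v22 WRITE a 4 -> skip
  v23 WRITE b 5 -> skip
Collected: [(3, 7), (4, 6), (12, 6), (16, 7)]

Answer: v3 7
v4 6
v12 6
v16 7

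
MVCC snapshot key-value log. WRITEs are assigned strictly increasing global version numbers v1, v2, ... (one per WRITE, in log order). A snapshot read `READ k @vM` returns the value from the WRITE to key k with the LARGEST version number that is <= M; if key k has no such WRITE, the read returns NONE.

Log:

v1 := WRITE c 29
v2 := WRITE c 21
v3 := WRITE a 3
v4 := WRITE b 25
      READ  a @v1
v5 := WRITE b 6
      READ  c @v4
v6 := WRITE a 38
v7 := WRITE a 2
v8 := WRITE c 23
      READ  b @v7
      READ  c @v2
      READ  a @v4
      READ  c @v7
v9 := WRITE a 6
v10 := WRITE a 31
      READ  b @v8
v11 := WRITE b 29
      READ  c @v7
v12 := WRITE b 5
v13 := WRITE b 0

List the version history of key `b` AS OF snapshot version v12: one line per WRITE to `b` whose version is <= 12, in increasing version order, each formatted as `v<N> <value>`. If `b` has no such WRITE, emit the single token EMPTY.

Scan writes for key=b with version <= 12:
  v1 WRITE c 29 -> skip
  v2 WRITE c 21 -> skip
  v3 WRITE a 3 -> skip
  v4 WRITE b 25 -> keep
  v5 WRITE b 6 -> keep
  v6 WRITE a 38 -> skip
  v7 WRITE a 2 -> skip
  v8 WRITE c 23 -> skip
  v9 WRITE a 6 -> skip
  v10 WRITE a 31 -> skip
  v11 WRITE b 29 -> keep
  v12 WRITE b 5 -> keep
  v13 WRITE b 0 -> drop (> snap)
Collected: [(4, 25), (5, 6), (11, 29), (12, 5)]

Answer: v4 25
v5 6
v11 29
v12 5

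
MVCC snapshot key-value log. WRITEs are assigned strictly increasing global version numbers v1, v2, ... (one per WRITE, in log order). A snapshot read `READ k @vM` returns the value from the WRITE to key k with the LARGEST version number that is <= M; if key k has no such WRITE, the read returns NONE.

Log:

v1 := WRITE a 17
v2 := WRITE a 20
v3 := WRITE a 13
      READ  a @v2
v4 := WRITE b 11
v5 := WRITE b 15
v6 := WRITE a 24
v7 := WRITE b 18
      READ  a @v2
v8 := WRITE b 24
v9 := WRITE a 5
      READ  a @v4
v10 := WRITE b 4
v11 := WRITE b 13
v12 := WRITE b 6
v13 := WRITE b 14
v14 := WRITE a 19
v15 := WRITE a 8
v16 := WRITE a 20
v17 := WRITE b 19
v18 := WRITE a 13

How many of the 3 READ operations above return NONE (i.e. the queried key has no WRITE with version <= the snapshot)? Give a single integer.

Answer: 0

Derivation:
v1: WRITE a=17  (a history now [(1, 17)])
v2: WRITE a=20  (a history now [(1, 17), (2, 20)])
v3: WRITE a=13  (a history now [(1, 17), (2, 20), (3, 13)])
READ a @v2: history=[(1, 17), (2, 20), (3, 13)] -> pick v2 -> 20
v4: WRITE b=11  (b history now [(4, 11)])
v5: WRITE b=15  (b history now [(4, 11), (5, 15)])
v6: WRITE a=24  (a history now [(1, 17), (2, 20), (3, 13), (6, 24)])
v7: WRITE b=18  (b history now [(4, 11), (5, 15), (7, 18)])
READ a @v2: history=[(1, 17), (2, 20), (3, 13), (6, 24)] -> pick v2 -> 20
v8: WRITE b=24  (b history now [(4, 11), (5, 15), (7, 18), (8, 24)])
v9: WRITE a=5  (a history now [(1, 17), (2, 20), (3, 13), (6, 24), (9, 5)])
READ a @v4: history=[(1, 17), (2, 20), (3, 13), (6, 24), (9, 5)] -> pick v3 -> 13
v10: WRITE b=4  (b history now [(4, 11), (5, 15), (7, 18), (8, 24), (10, 4)])
v11: WRITE b=13  (b history now [(4, 11), (5, 15), (7, 18), (8, 24), (10, 4), (11, 13)])
v12: WRITE b=6  (b history now [(4, 11), (5, 15), (7, 18), (8, 24), (10, 4), (11, 13), (12, 6)])
v13: WRITE b=14  (b history now [(4, 11), (5, 15), (7, 18), (8, 24), (10, 4), (11, 13), (12, 6), (13, 14)])
v14: WRITE a=19  (a history now [(1, 17), (2, 20), (3, 13), (6, 24), (9, 5), (14, 19)])
v15: WRITE a=8  (a history now [(1, 17), (2, 20), (3, 13), (6, 24), (9, 5), (14, 19), (15, 8)])
v16: WRITE a=20  (a history now [(1, 17), (2, 20), (3, 13), (6, 24), (9, 5), (14, 19), (15, 8), (16, 20)])
v17: WRITE b=19  (b history now [(4, 11), (5, 15), (7, 18), (8, 24), (10, 4), (11, 13), (12, 6), (13, 14), (17, 19)])
v18: WRITE a=13  (a history now [(1, 17), (2, 20), (3, 13), (6, 24), (9, 5), (14, 19), (15, 8), (16, 20), (18, 13)])
Read results in order: ['20', '20', '13']
NONE count = 0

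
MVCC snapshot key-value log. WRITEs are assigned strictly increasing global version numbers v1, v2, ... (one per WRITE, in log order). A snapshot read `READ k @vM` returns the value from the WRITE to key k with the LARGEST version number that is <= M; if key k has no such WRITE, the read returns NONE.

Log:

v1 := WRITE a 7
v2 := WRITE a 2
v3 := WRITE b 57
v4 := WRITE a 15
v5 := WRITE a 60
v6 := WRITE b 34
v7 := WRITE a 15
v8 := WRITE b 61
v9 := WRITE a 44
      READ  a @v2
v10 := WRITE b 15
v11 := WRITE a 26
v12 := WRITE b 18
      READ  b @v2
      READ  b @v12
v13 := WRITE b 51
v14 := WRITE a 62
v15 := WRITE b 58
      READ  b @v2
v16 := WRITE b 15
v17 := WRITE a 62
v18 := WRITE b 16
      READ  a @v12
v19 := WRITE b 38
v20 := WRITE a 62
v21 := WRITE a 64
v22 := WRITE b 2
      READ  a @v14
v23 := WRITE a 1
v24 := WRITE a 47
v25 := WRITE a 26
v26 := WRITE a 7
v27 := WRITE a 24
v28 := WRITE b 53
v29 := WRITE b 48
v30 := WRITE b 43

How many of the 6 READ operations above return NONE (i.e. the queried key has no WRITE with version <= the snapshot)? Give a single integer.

v1: WRITE a=7  (a history now [(1, 7)])
v2: WRITE a=2  (a history now [(1, 7), (2, 2)])
v3: WRITE b=57  (b history now [(3, 57)])
v4: WRITE a=15  (a history now [(1, 7), (2, 2), (4, 15)])
v5: WRITE a=60  (a history now [(1, 7), (2, 2), (4, 15), (5, 60)])
v6: WRITE b=34  (b history now [(3, 57), (6, 34)])
v7: WRITE a=15  (a history now [(1, 7), (2, 2), (4, 15), (5, 60), (7, 15)])
v8: WRITE b=61  (b history now [(3, 57), (6, 34), (8, 61)])
v9: WRITE a=44  (a history now [(1, 7), (2, 2), (4, 15), (5, 60), (7, 15), (9, 44)])
READ a @v2: history=[(1, 7), (2, 2), (4, 15), (5, 60), (7, 15), (9, 44)] -> pick v2 -> 2
v10: WRITE b=15  (b history now [(3, 57), (6, 34), (8, 61), (10, 15)])
v11: WRITE a=26  (a history now [(1, 7), (2, 2), (4, 15), (5, 60), (7, 15), (9, 44), (11, 26)])
v12: WRITE b=18  (b history now [(3, 57), (6, 34), (8, 61), (10, 15), (12, 18)])
READ b @v2: history=[(3, 57), (6, 34), (8, 61), (10, 15), (12, 18)] -> no version <= 2 -> NONE
READ b @v12: history=[(3, 57), (6, 34), (8, 61), (10, 15), (12, 18)] -> pick v12 -> 18
v13: WRITE b=51  (b history now [(3, 57), (6, 34), (8, 61), (10, 15), (12, 18), (13, 51)])
v14: WRITE a=62  (a history now [(1, 7), (2, 2), (4, 15), (5, 60), (7, 15), (9, 44), (11, 26), (14, 62)])
v15: WRITE b=58  (b history now [(3, 57), (6, 34), (8, 61), (10, 15), (12, 18), (13, 51), (15, 58)])
READ b @v2: history=[(3, 57), (6, 34), (8, 61), (10, 15), (12, 18), (13, 51), (15, 58)] -> no version <= 2 -> NONE
v16: WRITE b=15  (b history now [(3, 57), (6, 34), (8, 61), (10, 15), (12, 18), (13, 51), (15, 58), (16, 15)])
v17: WRITE a=62  (a history now [(1, 7), (2, 2), (4, 15), (5, 60), (7, 15), (9, 44), (11, 26), (14, 62), (17, 62)])
v18: WRITE b=16  (b history now [(3, 57), (6, 34), (8, 61), (10, 15), (12, 18), (13, 51), (15, 58), (16, 15), (18, 16)])
READ a @v12: history=[(1, 7), (2, 2), (4, 15), (5, 60), (7, 15), (9, 44), (11, 26), (14, 62), (17, 62)] -> pick v11 -> 26
v19: WRITE b=38  (b history now [(3, 57), (6, 34), (8, 61), (10, 15), (12, 18), (13, 51), (15, 58), (16, 15), (18, 16), (19, 38)])
v20: WRITE a=62  (a history now [(1, 7), (2, 2), (4, 15), (5, 60), (7, 15), (9, 44), (11, 26), (14, 62), (17, 62), (20, 62)])
v21: WRITE a=64  (a history now [(1, 7), (2, 2), (4, 15), (5, 60), (7, 15), (9, 44), (11, 26), (14, 62), (17, 62), (20, 62), (21, 64)])
v22: WRITE b=2  (b history now [(3, 57), (6, 34), (8, 61), (10, 15), (12, 18), (13, 51), (15, 58), (16, 15), (18, 16), (19, 38), (22, 2)])
READ a @v14: history=[(1, 7), (2, 2), (4, 15), (5, 60), (7, 15), (9, 44), (11, 26), (14, 62), (17, 62), (20, 62), (21, 64)] -> pick v14 -> 62
v23: WRITE a=1  (a history now [(1, 7), (2, 2), (4, 15), (5, 60), (7, 15), (9, 44), (11, 26), (14, 62), (17, 62), (20, 62), (21, 64), (23, 1)])
v24: WRITE a=47  (a history now [(1, 7), (2, 2), (4, 15), (5, 60), (7, 15), (9, 44), (11, 26), (14, 62), (17, 62), (20, 62), (21, 64), (23, 1), (24, 47)])
v25: WRITE a=26  (a history now [(1, 7), (2, 2), (4, 15), (5, 60), (7, 15), (9, 44), (11, 26), (14, 62), (17, 62), (20, 62), (21, 64), (23, 1), (24, 47), (25, 26)])
v26: WRITE a=7  (a history now [(1, 7), (2, 2), (4, 15), (5, 60), (7, 15), (9, 44), (11, 26), (14, 62), (17, 62), (20, 62), (21, 64), (23, 1), (24, 47), (25, 26), (26, 7)])
v27: WRITE a=24  (a history now [(1, 7), (2, 2), (4, 15), (5, 60), (7, 15), (9, 44), (11, 26), (14, 62), (17, 62), (20, 62), (21, 64), (23, 1), (24, 47), (25, 26), (26, 7), (27, 24)])
v28: WRITE b=53  (b history now [(3, 57), (6, 34), (8, 61), (10, 15), (12, 18), (13, 51), (15, 58), (16, 15), (18, 16), (19, 38), (22, 2), (28, 53)])
v29: WRITE b=48  (b history now [(3, 57), (6, 34), (8, 61), (10, 15), (12, 18), (13, 51), (15, 58), (16, 15), (18, 16), (19, 38), (22, 2), (28, 53), (29, 48)])
v30: WRITE b=43  (b history now [(3, 57), (6, 34), (8, 61), (10, 15), (12, 18), (13, 51), (15, 58), (16, 15), (18, 16), (19, 38), (22, 2), (28, 53), (29, 48), (30, 43)])
Read results in order: ['2', 'NONE', '18', 'NONE', '26', '62']
NONE count = 2

Answer: 2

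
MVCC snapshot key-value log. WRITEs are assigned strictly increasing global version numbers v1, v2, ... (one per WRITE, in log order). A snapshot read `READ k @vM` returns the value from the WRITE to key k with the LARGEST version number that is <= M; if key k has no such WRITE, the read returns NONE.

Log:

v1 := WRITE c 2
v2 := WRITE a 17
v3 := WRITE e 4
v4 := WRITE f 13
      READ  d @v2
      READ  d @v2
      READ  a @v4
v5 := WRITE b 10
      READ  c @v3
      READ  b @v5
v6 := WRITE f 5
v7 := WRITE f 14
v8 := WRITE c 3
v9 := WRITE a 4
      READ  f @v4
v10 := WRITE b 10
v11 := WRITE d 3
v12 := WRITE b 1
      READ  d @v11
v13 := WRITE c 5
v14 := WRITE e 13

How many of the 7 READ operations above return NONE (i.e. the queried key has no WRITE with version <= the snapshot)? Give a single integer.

Answer: 2

Derivation:
v1: WRITE c=2  (c history now [(1, 2)])
v2: WRITE a=17  (a history now [(2, 17)])
v3: WRITE e=4  (e history now [(3, 4)])
v4: WRITE f=13  (f history now [(4, 13)])
READ d @v2: history=[] -> no version <= 2 -> NONE
READ d @v2: history=[] -> no version <= 2 -> NONE
READ a @v4: history=[(2, 17)] -> pick v2 -> 17
v5: WRITE b=10  (b history now [(5, 10)])
READ c @v3: history=[(1, 2)] -> pick v1 -> 2
READ b @v5: history=[(5, 10)] -> pick v5 -> 10
v6: WRITE f=5  (f history now [(4, 13), (6, 5)])
v7: WRITE f=14  (f history now [(4, 13), (6, 5), (7, 14)])
v8: WRITE c=3  (c history now [(1, 2), (8, 3)])
v9: WRITE a=4  (a history now [(2, 17), (9, 4)])
READ f @v4: history=[(4, 13), (6, 5), (7, 14)] -> pick v4 -> 13
v10: WRITE b=10  (b history now [(5, 10), (10, 10)])
v11: WRITE d=3  (d history now [(11, 3)])
v12: WRITE b=1  (b history now [(5, 10), (10, 10), (12, 1)])
READ d @v11: history=[(11, 3)] -> pick v11 -> 3
v13: WRITE c=5  (c history now [(1, 2), (8, 3), (13, 5)])
v14: WRITE e=13  (e history now [(3, 4), (14, 13)])
Read results in order: ['NONE', 'NONE', '17', '2', '10', '13', '3']
NONE count = 2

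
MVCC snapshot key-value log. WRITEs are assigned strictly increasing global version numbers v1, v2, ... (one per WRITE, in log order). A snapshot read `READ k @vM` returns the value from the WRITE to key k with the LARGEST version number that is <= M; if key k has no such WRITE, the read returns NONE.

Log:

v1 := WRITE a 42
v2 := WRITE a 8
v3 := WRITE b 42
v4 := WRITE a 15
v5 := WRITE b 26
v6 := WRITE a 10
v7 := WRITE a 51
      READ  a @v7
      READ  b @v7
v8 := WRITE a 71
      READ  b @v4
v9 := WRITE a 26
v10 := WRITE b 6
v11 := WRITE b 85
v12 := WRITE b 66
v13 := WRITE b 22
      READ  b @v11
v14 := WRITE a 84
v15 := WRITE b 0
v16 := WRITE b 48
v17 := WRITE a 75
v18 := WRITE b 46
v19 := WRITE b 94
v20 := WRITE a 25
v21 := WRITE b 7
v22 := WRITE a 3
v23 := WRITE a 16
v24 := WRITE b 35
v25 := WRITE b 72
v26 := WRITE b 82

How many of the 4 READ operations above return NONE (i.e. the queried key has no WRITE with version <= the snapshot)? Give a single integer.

Answer: 0

Derivation:
v1: WRITE a=42  (a history now [(1, 42)])
v2: WRITE a=8  (a history now [(1, 42), (2, 8)])
v3: WRITE b=42  (b history now [(3, 42)])
v4: WRITE a=15  (a history now [(1, 42), (2, 8), (4, 15)])
v5: WRITE b=26  (b history now [(3, 42), (5, 26)])
v6: WRITE a=10  (a history now [(1, 42), (2, 8), (4, 15), (6, 10)])
v7: WRITE a=51  (a history now [(1, 42), (2, 8), (4, 15), (6, 10), (7, 51)])
READ a @v7: history=[(1, 42), (2, 8), (4, 15), (6, 10), (7, 51)] -> pick v7 -> 51
READ b @v7: history=[(3, 42), (5, 26)] -> pick v5 -> 26
v8: WRITE a=71  (a history now [(1, 42), (2, 8), (4, 15), (6, 10), (7, 51), (8, 71)])
READ b @v4: history=[(3, 42), (5, 26)] -> pick v3 -> 42
v9: WRITE a=26  (a history now [(1, 42), (2, 8), (4, 15), (6, 10), (7, 51), (8, 71), (9, 26)])
v10: WRITE b=6  (b history now [(3, 42), (5, 26), (10, 6)])
v11: WRITE b=85  (b history now [(3, 42), (5, 26), (10, 6), (11, 85)])
v12: WRITE b=66  (b history now [(3, 42), (5, 26), (10, 6), (11, 85), (12, 66)])
v13: WRITE b=22  (b history now [(3, 42), (5, 26), (10, 6), (11, 85), (12, 66), (13, 22)])
READ b @v11: history=[(3, 42), (5, 26), (10, 6), (11, 85), (12, 66), (13, 22)] -> pick v11 -> 85
v14: WRITE a=84  (a history now [(1, 42), (2, 8), (4, 15), (6, 10), (7, 51), (8, 71), (9, 26), (14, 84)])
v15: WRITE b=0  (b history now [(3, 42), (5, 26), (10, 6), (11, 85), (12, 66), (13, 22), (15, 0)])
v16: WRITE b=48  (b history now [(3, 42), (5, 26), (10, 6), (11, 85), (12, 66), (13, 22), (15, 0), (16, 48)])
v17: WRITE a=75  (a history now [(1, 42), (2, 8), (4, 15), (6, 10), (7, 51), (8, 71), (9, 26), (14, 84), (17, 75)])
v18: WRITE b=46  (b history now [(3, 42), (5, 26), (10, 6), (11, 85), (12, 66), (13, 22), (15, 0), (16, 48), (18, 46)])
v19: WRITE b=94  (b history now [(3, 42), (5, 26), (10, 6), (11, 85), (12, 66), (13, 22), (15, 0), (16, 48), (18, 46), (19, 94)])
v20: WRITE a=25  (a history now [(1, 42), (2, 8), (4, 15), (6, 10), (7, 51), (8, 71), (9, 26), (14, 84), (17, 75), (20, 25)])
v21: WRITE b=7  (b history now [(3, 42), (5, 26), (10, 6), (11, 85), (12, 66), (13, 22), (15, 0), (16, 48), (18, 46), (19, 94), (21, 7)])
v22: WRITE a=3  (a history now [(1, 42), (2, 8), (4, 15), (6, 10), (7, 51), (8, 71), (9, 26), (14, 84), (17, 75), (20, 25), (22, 3)])
v23: WRITE a=16  (a history now [(1, 42), (2, 8), (4, 15), (6, 10), (7, 51), (8, 71), (9, 26), (14, 84), (17, 75), (20, 25), (22, 3), (23, 16)])
v24: WRITE b=35  (b history now [(3, 42), (5, 26), (10, 6), (11, 85), (12, 66), (13, 22), (15, 0), (16, 48), (18, 46), (19, 94), (21, 7), (24, 35)])
v25: WRITE b=72  (b history now [(3, 42), (5, 26), (10, 6), (11, 85), (12, 66), (13, 22), (15, 0), (16, 48), (18, 46), (19, 94), (21, 7), (24, 35), (25, 72)])
v26: WRITE b=82  (b history now [(3, 42), (5, 26), (10, 6), (11, 85), (12, 66), (13, 22), (15, 0), (16, 48), (18, 46), (19, 94), (21, 7), (24, 35), (25, 72), (26, 82)])
Read results in order: ['51', '26', '42', '85']
NONE count = 0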